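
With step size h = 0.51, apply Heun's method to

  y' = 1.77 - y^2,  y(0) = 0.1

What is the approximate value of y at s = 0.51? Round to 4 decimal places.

Heun: k1 = f(s_n, y_n); k2 = f(s_n + h, y_n + h·k1); y_{n+1} = y_n + (h/2)·(k1 + k2).
s=0.000000, y=0.100000:
  k1 = f(0.000000, 0.100000) = 1.760000
  k2 = f(0.510000, 0.997600) = 0.774794
  y ← 0.100000 + (0.51/2)·(1.760000 + 0.774794) = 0.746373
y(0.51) ≈ 0.7464

0.7464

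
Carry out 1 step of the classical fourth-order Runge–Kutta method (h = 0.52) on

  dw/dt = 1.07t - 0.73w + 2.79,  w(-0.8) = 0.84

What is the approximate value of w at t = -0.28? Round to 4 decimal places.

RK4: k1 = f(t_n, w_n); k2 = f(t_n + h/2, w_n + (h/2)·k1); k3 = f(t_n + h/2, w_n + (h/2)·k2); k4 = f(t_n + h, w_n + h·k3); w_{n+1} = w_n + (h/6)·(k1 + 2k2 + 2k3 + k4).
t=-0.800000, w=0.840000:
  k1 = f(-0.800000, 0.840000) = 1.320800
  k2 = f(-0.540000, 1.183408) = 1.348312
  k3 = f(-0.540000, 1.190561) = 1.343090
  k4 = f(-0.280000, 1.538407) = 1.367363
  w ← 0.840000 + (0.52/6)·(k1 + 2k2 + 2k3 + k4) = 1.539484
w(-0.28) ≈ 1.5395

1.5395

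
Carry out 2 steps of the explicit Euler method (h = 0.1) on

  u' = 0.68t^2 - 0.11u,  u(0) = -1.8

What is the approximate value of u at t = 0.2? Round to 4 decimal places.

Euler: u_{n+1} = u_n + h·f(t_n, u_n).
t=0.000000, u=-1.800000: f=0.198000 → u ← -1.800000 + 0.1·0.198000 = -1.780200
t=0.100000, u=-1.780200: f=0.202622 → u ← -1.780200 + 0.1·0.202622 = -1.759938
u(0.2) ≈ -1.7599

-1.7599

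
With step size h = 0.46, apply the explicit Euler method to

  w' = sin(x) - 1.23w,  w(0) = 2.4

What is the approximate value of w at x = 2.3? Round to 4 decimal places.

0.7623

Euler: w_{n+1} = w_n + h·f(x_n, w_n).
x=0.000000, w=2.400000: f=-2.952000 → w ← 2.400000 + 0.46·(-2.952000) = 1.042080
x=0.460000, w=1.042080: f=-0.837810 → w ← 1.042080 + 0.46·(-0.837810) = 0.656687
x=0.920000, w=0.656687: f=-0.012124 → w ← 0.656687 + 0.46·(-0.012124) = 0.651110
x=1.380000, w=0.651110: f=0.180988 → w ← 0.651110 + 0.46·0.180988 = 0.734365
x=1.840000, w=0.734365: f=0.060714 → w ← 0.734365 + 0.46·0.060714 = 0.762293
w(2.3) ≈ 0.7623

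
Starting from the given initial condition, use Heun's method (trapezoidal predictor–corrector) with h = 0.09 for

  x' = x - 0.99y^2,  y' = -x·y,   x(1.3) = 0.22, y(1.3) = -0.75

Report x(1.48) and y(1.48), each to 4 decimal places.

Heun on (x,y): k1 = f(t_n, state_n); k2 = f(t_n + h, state_n + h·k1); state_{n+1} = state_n + (h/2)·(k1 + k2).
1.300000: (0.220000, -0.750000)
  k1 = (-0.336875, 0.165000)
  predictor → (0.189681, -0.735150)
  k2 = (-0.345360, 0.139444)
  → (0.189299, -0.736300)
1.390000: (0.189299, -0.736300)
  k1 = (-0.347417, 0.139381)
  predictor → (0.158032, -0.723756)
  k2 = (-0.360552, 0.114376)
  → (0.157441, -0.724881)
(x(1.48), y(1.48)) ≈ (0.1574, -0.7249)

0.1574, -0.7249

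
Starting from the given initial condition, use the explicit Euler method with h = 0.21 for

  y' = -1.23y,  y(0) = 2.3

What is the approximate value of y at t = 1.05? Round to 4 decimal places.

Euler: y_{n+1} = y_n + h·f(t_n, y_n).
t=0.000000, y=2.300000: f=-2.829000 → y ← 2.300000 + 0.21·(-2.829000) = 1.705910
t=0.210000, y=1.705910: f=-2.098269 → y ← 1.705910 + 0.21·(-2.098269) = 1.265273
t=0.420000, y=1.265273: f=-1.556286 → y ← 1.265273 + 0.21·(-1.556286) = 0.938453
t=0.630000, y=0.938453: f=-1.154298 → y ← 0.938453 + 0.21·(-1.154298) = 0.696051
t=0.840000, y=0.696051: f=-0.856143 → y ← 0.696051 + 0.21·(-0.856143) = 0.516261
y(1.05) ≈ 0.5163

0.5163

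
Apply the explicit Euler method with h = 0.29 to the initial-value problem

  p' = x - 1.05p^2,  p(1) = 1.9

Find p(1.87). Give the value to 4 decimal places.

1.1906

Euler: p_{n+1} = p_n + h·f(x_n, p_n).
x=1.000000, p=1.900000: f=-2.790500 → p ← 1.900000 + 0.29·(-2.790500) = 1.090755
x=1.290000, p=1.090755: f=0.040766 → p ← 1.090755 + 0.29·0.040766 = 1.102577
x=1.580000, p=1.102577: f=0.303540 → p ← 1.102577 + 0.29·0.303540 = 1.190604
p(1.87) ≈ 1.1906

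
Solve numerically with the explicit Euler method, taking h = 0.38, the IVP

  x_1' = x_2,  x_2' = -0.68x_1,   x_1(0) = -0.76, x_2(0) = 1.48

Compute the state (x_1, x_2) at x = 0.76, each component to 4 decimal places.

Euler on (x_1,x_2): x_1_{n+1} = x_1_n + h·x_1', x_2_{n+1} = x_2_n + h·x_2'.
0.000000: (-0.760000, 1.480000); f=(1.480000, 0.516800) → (-0.197600, 1.676384)
0.380000: (-0.197600, 1.676384); f=(1.676384, 0.134368) → (0.439426, 1.727444)
(x_1(0.76), x_2(0.76)) ≈ (0.4394, 1.7274)

0.4394, 1.7274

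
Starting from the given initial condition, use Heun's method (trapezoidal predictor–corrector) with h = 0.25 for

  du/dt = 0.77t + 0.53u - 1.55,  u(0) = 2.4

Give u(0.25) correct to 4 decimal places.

2.3500

Heun: k1 = f(t_n, u_n); k2 = f(t_n + h, u_n + h·k1); u_{n+1} = u_n + (h/2)·(k1 + k2).
t=0.000000, u=2.400000:
  k1 = f(0.000000, 2.400000) = -0.278000
  k2 = f(0.250000, 2.330500) = -0.122335
  u ← 2.400000 + (0.25/2)·(-0.278000 + (-0.122335)) = 2.349958
u(0.25) ≈ 2.3500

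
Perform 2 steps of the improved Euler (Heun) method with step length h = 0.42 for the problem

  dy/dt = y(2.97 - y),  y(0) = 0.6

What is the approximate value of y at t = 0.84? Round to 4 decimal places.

2.1395

Heun: k1 = f(t_n, y_n); k2 = f(t_n + h, y_n + h·k1); y_{n+1} = y_n + (h/2)·(k1 + k2).
t=0.000000, y=0.600000:
  k1 = f(0.000000, 0.600000) = 1.422000
  k2 = f(0.420000, 1.197240) = 2.122419
  y ← 0.600000 + (0.42/2)·(1.422000 + 2.122419) = 1.344328
t=0.420000, y=1.344328:
  k1 = f(0.420000, 1.344328) = 2.185436
  k2 = f(0.840000, 2.262211) = 1.601168
  y ← 1.344328 + (0.42/2)·(2.185436 + 1.601168) = 2.139515
y(0.84) ≈ 2.1395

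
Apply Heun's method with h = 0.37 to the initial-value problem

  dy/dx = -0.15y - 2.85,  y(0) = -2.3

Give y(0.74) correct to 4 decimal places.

-4.0536

Heun: k1 = f(x_n, y_n); k2 = f(x_n + h, y_n + h·k1); y_{n+1} = y_n + (h/2)·(k1 + k2).
x=0.000000, y=-2.300000:
  k1 = f(0.000000, -2.300000) = -2.505000
  k2 = f(0.370000, -3.226850) = -2.365973
  y ← -2.300000 + (0.37/2)·(-2.505000 + (-2.365973)) = -3.201130
x=0.370000, y=-3.201130:
  k1 = f(0.370000, -3.201130) = -2.369831
  k2 = f(0.740000, -4.077967) = -2.238305
  y ← -3.201130 + (0.37/2)·(-2.369831 + (-2.238305)) = -4.053635
y(0.74) ≈ -4.0536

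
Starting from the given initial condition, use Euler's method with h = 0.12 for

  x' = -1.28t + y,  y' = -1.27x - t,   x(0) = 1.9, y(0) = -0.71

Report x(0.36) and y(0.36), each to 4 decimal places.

1.4847, -1.5748

Euler on (x,y): x_{n+1} = x_n + h·x', y_{n+1} = y_n + h·y'.
0.000000: (1.900000, -0.710000); f=(-0.710000, -2.413000) → (1.814800, -0.999560)
0.120000: (1.814800, -0.999560); f=(-1.153160, -2.424796) → (1.676421, -1.290536)
0.240000: (1.676421, -1.290536); f=(-1.597736, -2.369054) → (1.484693, -1.574822)
(x(0.36), y(0.36)) ≈ (1.4847, -1.5748)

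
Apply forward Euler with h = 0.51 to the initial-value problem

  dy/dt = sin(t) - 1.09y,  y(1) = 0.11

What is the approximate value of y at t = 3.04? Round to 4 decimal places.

0.6391

Euler: y_{n+1} = y_n + h·f(t_n, y_n).
t=1.000000, y=0.110000: f=0.721571 → y ← 0.110000 + 0.51·0.721571 = 0.478001
t=1.510000, y=0.478001: f=0.477131 → y ← 0.478001 + 0.51·0.477131 = 0.721338
t=2.020000, y=0.721338: f=0.114535 → y ← 0.721338 + 0.51·0.114535 = 0.779751
t=2.530000, y=0.779751: f=-0.275756 → y ← 0.779751 + 0.51·(-0.275756) = 0.639115
y(3.04) ≈ 0.6391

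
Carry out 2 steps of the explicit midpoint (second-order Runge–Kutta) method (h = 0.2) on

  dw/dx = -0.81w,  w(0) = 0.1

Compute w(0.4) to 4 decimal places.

0.0724

Midpoint: k1 = f(x_n, w_n); k2 = f(x_n + h/2, w_n + (h/2)·k1); w_{n+1} = w_n + h·k2.
x=0.000000, w=0.100000:
  k1 = f(0.000000, 0.100000) = -0.081000
  k2 = f(0.100000, 0.091900) = -0.074439
  w ← 0.100000 + 0.2·(-0.074439) = 0.085112
x=0.200000, w=0.085112:
  k1 = f(0.200000, 0.085112) = -0.068941
  k2 = f(0.300000, 0.078218) = -0.063357
  w ← 0.085112 + 0.2·(-0.063357) = 0.072441
w(0.4) ≈ 0.0724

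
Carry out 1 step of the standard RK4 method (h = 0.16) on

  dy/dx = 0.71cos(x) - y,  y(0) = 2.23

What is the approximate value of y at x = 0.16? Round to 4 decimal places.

2.0048

RK4: k1 = f(x_n, y_n); k2 = f(x_n + h/2, y_n + (h/2)·k1); k3 = f(x_n + h/2, y_n + (h/2)·k2); k4 = f(x_n + h, y_n + h·k3); y_{n+1} = y_n + (h/6)·(k1 + 2k2 + 2k3 + k4).
x=0.000000, y=2.230000:
  k1 = f(0.000000, 2.230000) = -1.520000
  k2 = f(0.080000, 2.108400) = -1.400671
  k3 = f(0.080000, 2.117946) = -1.410217
  k4 = f(0.160000, 2.004365) = -1.303434
  y ← 2.230000 + (0.16/6)·(k1 + 2k2 + 2k3 + k4) = 2.004794
y(0.16) ≈ 2.0048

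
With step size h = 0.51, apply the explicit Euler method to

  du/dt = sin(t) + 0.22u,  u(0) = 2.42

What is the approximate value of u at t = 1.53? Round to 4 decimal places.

Euler: u_{n+1} = u_n + h·f(t_n, u_n).
t=0.000000, u=2.420000: f=0.532400 → u ← 2.420000 + 0.51·0.532400 = 2.691524
t=0.510000, u=2.691524: f=1.080313 → u ← 2.691524 + 0.51·1.080313 = 3.242483
t=1.020000, u=3.242483: f=1.565454 → u ← 3.242483 + 0.51·1.565454 = 4.040865
u(1.53) ≈ 4.0409

4.0409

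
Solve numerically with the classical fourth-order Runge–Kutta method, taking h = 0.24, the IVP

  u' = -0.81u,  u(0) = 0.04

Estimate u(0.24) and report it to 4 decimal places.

0.0329

RK4: k1 = f(t_n, u_n); k2 = f(t_n + h/2, u_n + (h/2)·k1); k3 = f(t_n + h/2, u_n + (h/2)·k2); k4 = f(t_n + h, u_n + h·k3); u_{n+1} = u_n + (h/6)·(k1 + 2k2 + 2k3 + k4).
t=0.000000, u=0.040000:
  k1 = f(0.000000, 0.040000) = -0.032400
  k2 = f(0.120000, 0.036112) = -0.029251
  k3 = f(0.120000, 0.036490) = -0.029557
  k4 = f(0.240000, 0.032906) = -0.026654
  u ← 0.040000 + (0.24/6)·(k1 + 2k2 + 2k3 + k4) = 0.032933
u(0.24) ≈ 0.0329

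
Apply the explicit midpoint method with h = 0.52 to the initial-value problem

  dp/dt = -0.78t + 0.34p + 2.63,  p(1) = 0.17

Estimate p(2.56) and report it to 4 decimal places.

Midpoint: k1 = f(t_n, p_n); k2 = f(t_n + h/2, p_n + (h/2)·k1); p_{n+1} = p_n + h·k2.
t=1.000000, p=0.170000:
  k1 = f(1.000000, 0.170000) = 1.907800
  k2 = f(1.260000, 0.666028) = 1.873650
  p ← 0.170000 + 0.52·1.873650 = 1.144298
t=1.520000, p=1.144298:
  k1 = f(1.520000, 1.144298) = 1.833461
  k2 = f(1.780000, 1.620998) = 1.792739
  p ← 1.144298 + 0.52·1.792739 = 2.076522
t=2.040000, p=2.076522:
  k1 = f(2.040000, 2.076522) = 1.744818
  k2 = f(2.300000, 2.530175) = 1.696259
  p ← 2.076522 + 0.52·1.696259 = 2.958577
p(2.56) ≈ 2.9586

2.9586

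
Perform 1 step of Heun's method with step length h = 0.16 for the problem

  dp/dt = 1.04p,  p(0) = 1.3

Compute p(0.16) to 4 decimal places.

Heun: k1 = f(t_n, p_n); k2 = f(t_n + h, p_n + h·k1); p_{n+1} = p_n + (h/2)·(k1 + k2).
t=0.000000, p=1.300000:
  k1 = f(0.000000, 1.300000) = 1.352000
  k2 = f(0.160000, 1.516320) = 1.576973
  p ← 1.300000 + (0.16/2)·(1.352000 + 1.576973) = 1.534318
p(0.16) ≈ 1.5343

1.5343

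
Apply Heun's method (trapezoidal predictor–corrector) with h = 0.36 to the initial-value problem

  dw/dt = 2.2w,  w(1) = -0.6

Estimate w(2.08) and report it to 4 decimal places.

Heun: k1 = f(t_n, w_n); k2 = f(t_n + h, w_n + h·k1); w_{n+1} = w_n + (h/2)·(k1 + k2).
t=1.000000, w=-0.600000:
  k1 = f(1.000000, -0.600000) = -1.320000
  k2 = f(1.360000, -1.075200) = -2.365440
  w ← -0.600000 + (0.36/2)·(-1.320000 + (-2.365440)) = -1.263379
t=1.360000, w=-1.263379:
  k1 = f(1.360000, -1.263379) = -2.779434
  k2 = f(1.720000, -2.263976) = -4.980746
  w ← -1.263379 + (0.36/2)·(-2.779434 + (-4.980746)) = -2.660212
t=1.720000, w=-2.660212:
  k1 = f(1.720000, -2.660212) = -5.852466
  k2 = f(2.080000, -4.767099) = -10.487618
  w ← -2.660212 + (0.36/2)·(-5.852466 + (-10.487618)) = -5.601427
w(2.08) ≈ -5.6014

-5.6014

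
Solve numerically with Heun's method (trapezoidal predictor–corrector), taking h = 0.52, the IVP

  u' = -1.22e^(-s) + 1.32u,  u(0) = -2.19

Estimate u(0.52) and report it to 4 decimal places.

Heun: k1 = f(s_n, u_n); k2 = f(s_n + h, u_n + h·k1); u_{n+1} = u_n + (h/2)·(k1 + k2).
s=0.000000, u=-2.190000:
  k1 = f(0.000000, -2.190000) = -4.110800
  k2 = f(0.520000, -4.327616) = -6.437768
  u ← -2.190000 + (0.52/2)·(-4.110800 + (-6.437768)) = -4.932628
u(0.52) ≈ -4.9326

-4.9326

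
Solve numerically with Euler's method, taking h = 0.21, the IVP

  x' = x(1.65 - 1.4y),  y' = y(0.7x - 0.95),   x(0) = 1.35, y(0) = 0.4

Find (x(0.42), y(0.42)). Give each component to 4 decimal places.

2.0390, 0.4173

Euler on (x,y): x_{n+1} = x_n + h·x', y_{n+1} = y_n + h·y'.
0.000000: (1.350000, 0.400000); f=(1.471500, -0.002000) → (1.659015, 0.399580)
0.210000: (1.659015, 0.399580); f=(1.809302, 0.084435) → (2.038968, 0.417311)
(x(0.42), y(0.42)) ≈ (2.0390, 0.4173)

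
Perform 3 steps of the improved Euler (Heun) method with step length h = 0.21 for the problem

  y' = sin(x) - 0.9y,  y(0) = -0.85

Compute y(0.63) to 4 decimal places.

Heun: k1 = f(x_n, y_n); k2 = f(x_n + h, y_n + h·k1); y_{n+1} = y_n + (h/2)·(k1 + k2).
x=0.000000, y=-0.850000:
  k1 = f(0.000000, -0.850000) = 0.765000
  k2 = f(0.210000, -0.689350) = 0.828875
  y ← -0.850000 + (0.21/2)·(0.765000 + 0.828875) = -0.682643
x=0.210000, y=-0.682643:
  k1 = f(0.210000, -0.682643) = 0.822839
  k2 = f(0.420000, -0.509847) = 0.866623
  y ← -0.682643 + (0.21/2)·(0.822839 + 0.866623) = -0.505250
x=0.420000, y=-0.505250:
  k1 = f(0.420000, -0.505250) = 0.862485
  k2 = f(0.630000, -0.324128) = 0.880860
  y ← -0.505250 + (0.21/2)·(0.862485 + 0.880860) = -0.322198
y(0.63) ≈ -0.3222

-0.3222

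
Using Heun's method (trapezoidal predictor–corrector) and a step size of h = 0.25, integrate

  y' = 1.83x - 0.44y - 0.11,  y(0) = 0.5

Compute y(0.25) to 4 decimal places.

0.4792

Heun: k1 = f(x_n, y_n); k2 = f(x_n + h, y_n + h·k1); y_{n+1} = y_n + (h/2)·(k1 + k2).
x=0.000000, y=0.500000:
  k1 = f(0.000000, 0.500000) = -0.330000
  k2 = f(0.250000, 0.417500) = 0.163800
  y ← 0.500000 + (0.25/2)·(-0.330000 + 0.163800) = 0.479225
y(0.25) ≈ 0.4792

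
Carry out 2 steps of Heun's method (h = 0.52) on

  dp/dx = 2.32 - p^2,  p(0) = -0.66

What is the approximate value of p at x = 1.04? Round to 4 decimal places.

0.9637

Heun: k1 = f(x_n, p_n); k2 = f(x_n + h, p_n + h·k1); p_{n+1} = p_n + (h/2)·(k1 + k2).
x=0.000000, p=-0.660000:
  k1 = f(0.000000, -0.660000) = 1.884400
  k2 = f(0.520000, 0.319888) = 2.217672
  p ← -0.660000 + (0.52/2)·(1.884400 + 2.217672) = 0.406539
x=0.520000, p=0.406539:
  k1 = f(0.520000, 0.406539) = 2.154726
  k2 = f(1.040000, 1.526996) = -0.011718
  p ← 0.406539 + (0.52/2)·(2.154726 + (-0.011718)) = 0.963721
p(1.04) ≈ 0.9637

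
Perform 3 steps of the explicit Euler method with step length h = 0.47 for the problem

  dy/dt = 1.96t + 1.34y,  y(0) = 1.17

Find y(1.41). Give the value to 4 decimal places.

Euler: y_{n+1} = y_n + h·f(t_n, y_n).
t=0.000000, y=1.170000: f=1.567800 → y ← 1.170000 + 0.47·1.567800 = 1.906866
t=0.470000, y=1.906866: f=3.476400 → y ← 1.906866 + 0.47·3.476400 = 3.540774
t=0.940000, y=3.540774: f=6.587037 → y ← 3.540774 + 0.47·6.587037 = 6.636682
y(1.41) ≈ 6.6367

6.6367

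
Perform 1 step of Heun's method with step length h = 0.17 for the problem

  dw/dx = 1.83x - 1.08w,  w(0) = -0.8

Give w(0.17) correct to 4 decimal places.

Heun: k1 = f(x_n, w_n); k2 = f(x_n + h, w_n + h·k1); w_{n+1} = w_n + (h/2)·(k1 + k2).
x=0.000000, w=-0.800000:
  k1 = f(0.000000, -0.800000) = 0.864000
  k2 = f(0.170000, -0.653120) = 1.016470
  w ← -0.800000 + (0.17/2)·(0.864000 + 1.016470) = -0.640160
w(0.17) ≈ -0.6402

-0.6402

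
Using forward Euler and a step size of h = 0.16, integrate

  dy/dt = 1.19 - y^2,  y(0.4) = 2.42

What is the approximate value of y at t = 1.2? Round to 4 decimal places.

1.1670

Euler: y_{n+1} = y_n + h·f(t_n, y_n).
t=0.400000, y=2.420000: f=-4.666400 → y ← 2.420000 + 0.16·(-4.666400) = 1.673376
t=0.560000, y=1.673376: f=-1.610187 → y ← 1.673376 + 0.16·(-1.610187) = 1.415746
t=0.720000, y=1.415746: f=-0.814337 → y ← 1.415746 + 0.16·(-0.814337) = 1.285452
t=0.880000, y=1.285452: f=-0.462387 → y ← 1.285452 + 0.16·(-0.462387) = 1.211470
t=1.040000, y=1.211470: f=-0.277660 → y ← 1.211470 + 0.16·(-0.277660) = 1.167045
y(1.2) ≈ 1.1670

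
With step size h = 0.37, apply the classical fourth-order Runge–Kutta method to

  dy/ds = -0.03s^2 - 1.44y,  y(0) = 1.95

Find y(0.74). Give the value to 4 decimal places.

0.6694

RK4: k1 = f(s_n, y_n); k2 = f(s_n + h/2, y_n + (h/2)·k1); k3 = f(s_n + h/2, y_n + (h/2)·k2); k4 = f(s_n + h, y_n + h·k3); y_{n+1} = y_n + (h/6)·(k1 + 2k2 + 2k3 + k4).
s=0.000000, y=1.950000:
  k1 = f(0.000000, 1.950000) = -2.808000
  k2 = f(0.185000, 1.430520) = -2.060976
  k3 = f(0.185000, 1.568720) = -2.259983
  k4 = f(0.370000, 1.113806) = -1.607988
  y ← 1.950000 + (0.37/6)·(k1 + 2k2 + 2k3 + k4) = 1.144763
s=0.370000, y=1.144763:
  k1 = f(0.370000, 1.144763) = -1.652565
  k2 = f(0.555000, 0.839038) = -1.217455
  k3 = f(0.555000, 0.919533) = -1.333369
  k4 = f(0.740000, 0.651416) = -0.954467
  y ← 1.144763 + (0.37/6)·(k1 + 2k2 + 2k3 + k4) = 0.669394
y(0.74) ≈ 0.6694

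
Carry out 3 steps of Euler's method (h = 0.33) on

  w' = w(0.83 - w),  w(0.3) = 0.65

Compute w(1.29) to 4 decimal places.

Euler: w_{n+1} = w_n + h·f(t_n, w_n).
t=0.300000, w=0.650000: f=0.117000 → w ← 0.650000 + 0.33·0.117000 = 0.688610
t=0.630000, w=0.688610: f=0.097363 → w ← 0.688610 + 0.33·0.097363 = 0.720740
t=0.960000, w=0.720740: f=0.078748 → w ← 0.720740 + 0.33·0.078748 = 0.746727
w(1.29) ≈ 0.7467

0.7467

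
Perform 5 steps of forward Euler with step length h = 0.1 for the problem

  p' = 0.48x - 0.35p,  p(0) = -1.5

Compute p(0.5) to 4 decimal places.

Euler: p_{n+1} = p_n + h·f(x_n, p_n).
x=0.000000, p=-1.500000: f=0.525000 → p ← -1.500000 + 0.1·0.525000 = -1.447500
x=0.100000, p=-1.447500: f=0.554625 → p ← -1.447500 + 0.1·0.554625 = -1.392038
x=0.200000, p=-1.392038: f=0.583213 → p ← -1.392038 + 0.1·0.583213 = -1.333716
x=0.300000, p=-1.333716: f=0.610801 → p ← -1.333716 + 0.1·0.610801 = -1.272636
x=0.400000, p=-1.272636: f=0.637423 → p ← -1.272636 + 0.1·0.637423 = -1.208894
p(0.5) ≈ -1.2089

-1.2089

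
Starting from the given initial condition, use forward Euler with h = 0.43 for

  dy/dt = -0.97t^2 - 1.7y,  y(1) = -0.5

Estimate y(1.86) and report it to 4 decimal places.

-1.0013

Euler: y_{n+1} = y_n + h·f(t_n, y_n).
t=1.000000, y=-0.500000: f=-0.120000 → y ← -0.500000 + 0.43·(-0.120000) = -0.551600
t=1.430000, y=-0.551600: f=-1.045833 → y ← -0.551600 + 0.43·(-1.045833) = -1.001308
y(1.86) ≈ -1.0013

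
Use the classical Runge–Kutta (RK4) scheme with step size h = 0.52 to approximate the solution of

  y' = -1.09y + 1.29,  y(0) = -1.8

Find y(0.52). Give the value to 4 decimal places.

-0.5105

RK4: k1 = f(s_n, y_n); k2 = f(s_n + h/2, y_n + (h/2)·k1); k3 = f(s_n + h/2, y_n + (h/2)·k2); k4 = f(s_n + h, y_n + h·k3); y_{n+1} = y_n + (h/6)·(k1 + 2k2 + 2k3 + k4).
s=0.000000, y=-1.800000:
  k1 = f(0.000000, -1.800000) = 3.252000
  k2 = f(0.260000, -0.954480) = 2.330383
  k3 = f(0.260000, -1.194100) = 2.591569
  k4 = f(0.520000, -0.452384) = 1.783098
  y ← -1.800000 + (0.52/6)·(k1 + 2k2 + 2k3 + k4) = -0.510486
y(0.52) ≈ -0.5105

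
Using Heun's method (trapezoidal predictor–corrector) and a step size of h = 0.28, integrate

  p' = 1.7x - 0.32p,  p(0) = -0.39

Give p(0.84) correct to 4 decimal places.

Heun: k1 = f(x_n, p_n); k2 = f(x_n + h, p_n + h·k1); p_{n+1} = p_n + (h/2)·(k1 + k2).
x=0.000000, p=-0.390000:
  k1 = f(0.000000, -0.390000) = 0.124800
  k2 = f(0.280000, -0.355056) = 0.589618
  p ← -0.390000 + (0.28/2)·(0.124800 + 0.589618) = -0.289981
x=0.280000, p=-0.289981:
  k1 = f(0.280000, -0.289981) = 0.568794
  k2 = f(0.560000, -0.130719) = 0.993830
  p ← -0.289981 + (0.28/2)·(0.568794 + 0.993830) = -0.071214
x=0.560000, p=-0.071214:
  k1 = f(0.560000, -0.071214) = 0.974789
  k2 = f(0.840000, 0.201727) = 1.363447
  p ← -0.071214 + (0.28/2)·(0.974789 + 1.363447) = 0.256139
p(0.84) ≈ 0.2561

0.2561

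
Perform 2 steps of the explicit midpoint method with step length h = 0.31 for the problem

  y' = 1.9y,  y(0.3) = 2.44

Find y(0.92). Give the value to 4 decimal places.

Midpoint: k1 = f(s_n, y_n); k2 = f(s_n + h/2, y_n + (h/2)·k1); y_{n+1} = y_n + h·k2.
s=0.300000, y=2.440000:
  k1 = f(0.300000, 2.440000) = 4.636000
  k2 = f(0.455000, 3.158580) = 6.001302
  y ← 2.440000 + 0.31·6.001302 = 4.300404
s=0.610000, y=4.300404:
  k1 = f(0.610000, 4.300404) = 8.170767
  k2 = f(0.765000, 5.566872) = 10.577058
  y ← 4.300404 + 0.31·10.577058 = 7.579292
y(0.92) ≈ 7.5793

7.5793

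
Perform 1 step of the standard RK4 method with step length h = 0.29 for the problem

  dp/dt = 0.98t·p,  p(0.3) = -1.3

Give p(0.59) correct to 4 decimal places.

RK4: k1 = f(t_n, p_n); k2 = f(t_n + h/2, p_n + (h/2)·k1); k3 = f(t_n + h/2, p_n + (h/2)·k2); k4 = f(t_n + h, p_n + h·k3); p_{n+1} = p_n + (h/6)·(k1 + 2k2 + 2k3 + k4).
t=0.300000, p=-1.300000:
  k1 = f(0.300000, -1.300000) = -0.382200
  k2 = f(0.445000, -1.355419) = -0.591098
  k3 = f(0.445000, -1.385709) = -0.604308
  k4 = f(0.590000, -1.475249) = -0.852989
  p ← -1.300000 + (0.29/6)·(k1 + 2k2 + 2k3 + k4) = -1.475257
p(0.59) ≈ -1.4753

-1.4753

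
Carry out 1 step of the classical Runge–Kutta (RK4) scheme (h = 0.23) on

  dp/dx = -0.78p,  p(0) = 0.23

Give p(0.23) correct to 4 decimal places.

0.1922

RK4: k1 = f(x_n, p_n); k2 = f(x_n + h/2, p_n + (h/2)·k1); k3 = f(x_n + h/2, p_n + (h/2)·k2); k4 = f(x_n + h, p_n + h·k3); p_{n+1} = p_n + (h/6)·(k1 + 2k2 + 2k3 + k4).
x=0.000000, p=0.230000:
  k1 = f(0.000000, 0.230000) = -0.179400
  k2 = f(0.115000, 0.209369) = -0.163308
  k3 = f(0.115000, 0.211220) = -0.164751
  k4 = f(0.230000, 0.192107) = -0.149844
  p ← 0.230000 + (0.23/6)·(k1 + 2k2 + 2k3 + k4) = 0.192228
p(0.23) ≈ 0.1922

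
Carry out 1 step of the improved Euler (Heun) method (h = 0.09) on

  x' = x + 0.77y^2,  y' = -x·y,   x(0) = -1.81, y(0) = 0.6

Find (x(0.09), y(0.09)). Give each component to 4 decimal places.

-1.9498, 0.7100

Heun on (x,y): k1 = f(t_n, state_n); k2 = f(t_n + h, state_n + h·k1); state_{n+1} = state_n + (h/2)·(k1 + k2).
0.000000: (-1.810000, 0.600000)
  k1 = (-1.532800, 1.086000)
  predictor → (-1.947952, 0.697740)
  k2 = (-1.573084, 1.359164)
  → (-1.949765, 0.710032)
(x(0.09), y(0.09)) ≈ (-1.9498, 0.7100)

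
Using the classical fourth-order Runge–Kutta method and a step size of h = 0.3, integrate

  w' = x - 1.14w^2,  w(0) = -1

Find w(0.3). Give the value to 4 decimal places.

RK4: k1 = f(x_n, w_n); k2 = f(x_n + h/2, w_n + (h/2)·k1); k3 = f(x_n + h/2, w_n + (h/2)·k2); k4 = f(x_n + h, w_n + h·k3); w_{n+1} = w_n + (h/6)·(k1 + 2k2 + 2k3 + k4).
x=0.000000, w=-1.000000:
  k1 = f(0.000000, -1.000000) = -1.140000
  k2 = f(0.150000, -1.171000) = -1.413215
  k3 = f(0.150000, -1.211982) = -1.524547
  k4 = f(0.300000, -1.457364) = -2.121258
  w ← -1.000000 + (0.3/6)·(k1 + 2k2 + 2k3 + k4) = -1.456839
w(0.3) ≈ -1.4568

-1.4568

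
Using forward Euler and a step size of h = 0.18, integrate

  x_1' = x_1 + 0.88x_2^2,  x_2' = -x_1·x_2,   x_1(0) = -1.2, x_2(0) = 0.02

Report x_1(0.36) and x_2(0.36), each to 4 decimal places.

Euler on (x_1,x_2): x_1_{n+1} = x_1_n + h·x_1', x_2_{n+1} = x_2_n + h·x_2'.
0.000000: (-1.200000, 0.020000); f=(-1.199648, 0.024000) → (-1.415937, 0.024320)
0.180000: (-1.415937, 0.024320); f=(-1.415416, 0.034436) → (-1.670712, 0.030518)
(x_1(0.36), x_2(0.36)) ≈ (-1.6707, 0.0305)

-1.6707, 0.0305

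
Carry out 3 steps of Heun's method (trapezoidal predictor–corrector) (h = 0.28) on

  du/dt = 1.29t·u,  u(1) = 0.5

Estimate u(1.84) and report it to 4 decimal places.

Heun: k1 = f(t_n, u_n); k2 = f(t_n + h, u_n + h·k1); u_{n+1} = u_n + (h/2)·(k1 + k2).
t=1.000000, u=0.500000:
  k1 = f(1.000000, 0.500000) = 0.645000
  k2 = f(1.280000, 0.680600) = 1.123807
  u ← 0.500000 + (0.28/2)·(0.645000 + 1.123807) = 0.747633
t=1.280000, u=0.747633:
  k1 = f(1.280000, 0.747633) = 1.234492
  k2 = f(1.560000, 1.093291) = 2.200138
  u ← 0.747633 + (0.28/2)·(1.234492 + 2.200138) = 1.228481
t=1.560000, u=1.228481:
  k1 = f(1.560000, 1.228481) = 2.472195
  k2 = f(1.840000, 1.920696) = 4.558963
  u ← 1.228481 + (0.28/2)·(2.472195 + 4.558963) = 2.212843
u(1.84) ≈ 2.2128

2.2128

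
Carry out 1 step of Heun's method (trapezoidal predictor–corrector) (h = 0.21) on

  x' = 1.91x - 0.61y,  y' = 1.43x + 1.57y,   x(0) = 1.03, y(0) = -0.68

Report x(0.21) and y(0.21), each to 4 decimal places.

1.6251, -0.5057

Heun on (x,y): k1 = f(s_n, state_n); k2 = f(s_n + h, state_n + h·k1); state_{n+1} = state_n + (h/2)·(k1 + k2).
0.000000: (1.030000, -0.680000)
  k1 = (2.382100, 0.405300)
  predictor → (1.530241, -0.594887)
  k2 = (3.285641, 1.254272)
  → (1.625113, -0.505745)
(x(0.21), y(0.21)) ≈ (1.6251, -0.5057)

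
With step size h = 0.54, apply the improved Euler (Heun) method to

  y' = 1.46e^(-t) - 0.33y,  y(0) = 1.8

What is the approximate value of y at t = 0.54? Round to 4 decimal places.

Heun: k1 = f(t_n, y_n); k2 = f(t_n + h, y_n + h·k1); y_{n+1} = y_n + (h/2)·(k1 + k2).
t=0.000000, y=1.800000:
  k1 = f(0.000000, 1.800000) = 0.866000
  k2 = f(0.540000, 2.267640) = 0.102491
  y ← 1.800000 + (0.54/2)·(0.866000 + 0.102491) = 2.061493
y(0.54) ≈ 2.0615

2.0615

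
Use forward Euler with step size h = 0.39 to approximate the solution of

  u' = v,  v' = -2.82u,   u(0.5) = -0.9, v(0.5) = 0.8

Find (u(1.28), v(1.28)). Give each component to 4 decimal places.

0.1100, 2.4365

Euler on (u,v): u_{n+1} = u_n + h·u', v_{n+1} = v_n + h·v'.
0.500000: (-0.900000, 0.800000); f=(0.800000, 2.538000) → (-0.588000, 1.789820)
0.890000: (-0.588000, 1.789820); f=(1.789820, 1.658160) → (0.110030, 2.436502)
(u(1.28), v(1.28)) ≈ (0.1100, 2.4365)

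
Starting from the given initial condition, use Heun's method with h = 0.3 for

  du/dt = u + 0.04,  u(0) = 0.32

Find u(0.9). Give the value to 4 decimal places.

Heun: k1 = f(t_n, u_n); k2 = f(t_n + h, u_n + h·k1); u_{n+1} = u_n + (h/2)·(k1 + k2).
t=0.000000, u=0.320000:
  k1 = f(0.000000, 0.320000) = 0.360000
  k2 = f(0.300000, 0.428000) = 0.468000
  u ← 0.320000 + (0.3/2)·(0.360000 + 0.468000) = 0.444200
t=0.300000, u=0.444200:
  k1 = f(0.300000, 0.444200) = 0.484200
  k2 = f(0.600000, 0.589460) = 0.629460
  u ← 0.444200 + (0.3/2)·(0.484200 + 0.629460) = 0.611249
t=0.600000, u=0.611249:
  k1 = f(0.600000, 0.611249) = 0.651249
  k2 = f(0.900000, 0.806624) = 0.846624
  u ← 0.611249 + (0.3/2)·(0.651249 + 0.846624) = 0.835930
u(0.9) ≈ 0.8359

0.8359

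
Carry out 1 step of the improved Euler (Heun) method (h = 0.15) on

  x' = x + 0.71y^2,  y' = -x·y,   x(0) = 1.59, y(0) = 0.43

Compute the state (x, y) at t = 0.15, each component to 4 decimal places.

Heun on (x,y): k1 = f(t_n, state_n); k2 = f(t_n + h, state_n + h·k1); state_{n+1} = state_n + (h/2)·(k1 + k2).
0.000000: (1.590000, 0.430000)
  k1 = (1.721279, -0.683700)
  predictor → (1.848192, 0.327445)
  k2 = (1.924318, -0.605181)
  → (1.863420, 0.333334)
(x(0.15), y(0.15)) ≈ (1.8634, 0.3333)

1.8634, 0.3333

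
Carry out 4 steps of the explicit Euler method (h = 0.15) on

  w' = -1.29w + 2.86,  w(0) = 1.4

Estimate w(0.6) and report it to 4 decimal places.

1.8714

Euler: w_{n+1} = w_n + h·f(x_n, w_n).
x=0.000000, w=1.400000: f=1.054000 → w ← 1.400000 + 0.15·1.054000 = 1.558100
x=0.150000, w=1.558100: f=0.850051 → w ← 1.558100 + 0.15·0.850051 = 1.685608
x=0.300000, w=1.685608: f=0.685566 → w ← 1.685608 + 0.15·0.685566 = 1.788443
x=0.450000, w=1.788443: f=0.552909 → w ← 1.788443 + 0.15·0.552909 = 1.871379
w(0.6) ≈ 1.8714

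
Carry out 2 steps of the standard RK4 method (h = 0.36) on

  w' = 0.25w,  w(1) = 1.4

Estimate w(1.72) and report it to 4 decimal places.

1.6761

RK4: k1 = f(s_n, w_n); k2 = f(s_n + h/2, w_n + (h/2)·k1); k3 = f(s_n + h/2, w_n + (h/2)·k2); k4 = f(s_n + h, w_n + h·k3); w_{n+1} = w_n + (h/6)·(k1 + 2k2 + 2k3 + k4).
s=1.000000, w=1.400000:
  k1 = f(1.000000, 1.400000) = 0.350000
  k2 = f(1.180000, 1.463000) = 0.365750
  k3 = f(1.180000, 1.465835) = 0.366459
  k4 = f(1.360000, 1.531925) = 0.382981
  w ← 1.400000 + (0.36/6)·(k1 + 2k2 + 2k3 + k4) = 1.531844
s=1.360000, w=1.531844:
  k1 = f(1.360000, 1.531844) = 0.382961
  k2 = f(1.540000, 1.600777) = 0.400194
  k3 = f(1.540000, 1.603879) = 0.400970
  k4 = f(1.720000, 1.676193) = 0.419048
  w ← 1.531844 + (0.36/6)·(k1 + 2k2 + 2k3 + k4) = 1.676104
w(1.72) ≈ 1.6761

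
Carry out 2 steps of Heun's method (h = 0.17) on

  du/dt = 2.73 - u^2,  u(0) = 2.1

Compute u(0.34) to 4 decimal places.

1.8022

Heun: k1 = f(t_n, u_n); k2 = f(t_n + h, u_n + h·k1); u_{n+1} = u_n + (h/2)·(k1 + k2).
t=0.000000, u=2.100000:
  k1 = f(0.000000, 2.100000) = -1.680000
  k2 = f(0.170000, 1.814400) = -0.562047
  u ← 2.100000 + (0.17/2)·(-1.680000 + (-0.562047)) = 1.909426
t=0.170000, u=1.909426:
  k1 = f(0.170000, 1.909426) = -0.915908
  k2 = f(0.340000, 1.753722) = -0.345540
  u ← 1.909426 + (0.17/2)·(-0.915908 + (-0.345540)) = 1.802203
u(0.34) ≈ 1.8022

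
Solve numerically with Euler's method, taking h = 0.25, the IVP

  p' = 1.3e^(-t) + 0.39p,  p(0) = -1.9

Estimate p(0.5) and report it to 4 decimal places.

Euler: p_{n+1} = p_n + h·f(t_n, p_n).
t=0.000000, p=-1.900000: f=0.559000 → p ← -1.900000 + 0.25·0.559000 = -1.760250
t=0.250000, p=-1.760250: f=0.325944 → p ← -1.760250 + 0.25·0.325944 = -1.678764
p(0.5) ≈ -1.6788

-1.6788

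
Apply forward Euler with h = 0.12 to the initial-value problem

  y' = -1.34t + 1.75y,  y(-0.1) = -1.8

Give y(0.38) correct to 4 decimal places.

-3.9037

Euler: y_{n+1} = y_n + h·f(t_n, y_n).
t=-0.100000, y=-1.800000: f=-3.016000 → y ← -1.800000 + 0.12·(-3.016000) = -2.161920
t=0.020000, y=-2.161920: f=-3.810160 → y ← -2.161920 + 0.12·(-3.810160) = -2.619139
t=0.140000, y=-2.619139: f=-4.771094 → y ← -2.619139 + 0.12·(-4.771094) = -3.191670
t=0.260000, y=-3.191670: f=-5.933823 → y ← -3.191670 + 0.12·(-5.933823) = -3.903729
y(0.38) ≈ -3.9037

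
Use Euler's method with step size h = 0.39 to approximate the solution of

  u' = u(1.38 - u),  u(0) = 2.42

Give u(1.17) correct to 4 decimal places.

Euler: u_{n+1} = u_n + h·f(t_n, u_n).
t=0.000000, u=2.420000: f=-2.516800 → u ← 2.420000 + 0.39·(-2.516800) = 1.438448
t=0.390000, u=1.438448: f=-0.084074 → u ← 1.438448 + 0.39·(-0.084074) = 1.405659
t=0.780000, u=1.405659: f=-0.036068 → u ← 1.405659 + 0.39·(-0.036068) = 1.391593
u(1.17) ≈ 1.3916

1.3916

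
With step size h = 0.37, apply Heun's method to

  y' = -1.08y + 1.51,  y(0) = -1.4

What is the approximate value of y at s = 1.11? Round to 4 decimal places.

0.5174

Heun: k1 = f(s_n, y_n); k2 = f(s_n + h, y_n + h·k1); y_{n+1} = y_n + (h/2)·(k1 + k2).
s=0.000000, y=-1.400000:
  k1 = f(0.000000, -1.400000) = 3.022000
  k2 = f(0.370000, -0.281860) = 1.814409
  y ← -1.400000 + (0.37/2)·(3.022000 + 1.814409) = -0.505264
s=0.370000, y=-0.505264:
  k1 = f(0.370000, -0.505264) = 2.055686
  k2 = f(0.740000, 0.255339) = 1.234234
  y ← -0.505264 + (0.37/2)·(2.055686 + 1.234234) = 0.103371
s=0.740000, y=0.103371:
  k1 = f(0.740000, 0.103371) = 1.398360
  k2 = f(1.110000, 0.620764) = 0.839575
  y ← 0.103371 + (0.37/2)·(1.398360 + 0.839575) = 0.517389
y(1.11) ≈ 0.5174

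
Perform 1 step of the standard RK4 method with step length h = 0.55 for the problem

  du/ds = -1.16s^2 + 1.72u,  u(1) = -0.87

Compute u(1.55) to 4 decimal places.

RK4: k1 = f(s_n, u_n); k2 = f(s_n + h/2, u_n + (h/2)·k1); k3 = f(s_n + h/2, u_n + (h/2)·k2); k4 = f(s_n + h, u_n + h·k3); u_{n+1} = u_n + (h/6)·(k1 + 2k2 + 2k3 + k4).
s=1.000000, u=-0.870000:
  k1 = f(1.000000, -0.870000) = -2.656400
  k2 = f(1.275000, -1.600510) = -4.638602
  k3 = f(1.275000, -2.145616) = -5.576184
  k4 = f(1.550000, -3.936901) = -9.558370
  u ← -0.870000 + (0.55/6)·(k1 + 2k2 + 2k3 + k4) = -3.862398
u(1.55) ≈ -3.8624

-3.8624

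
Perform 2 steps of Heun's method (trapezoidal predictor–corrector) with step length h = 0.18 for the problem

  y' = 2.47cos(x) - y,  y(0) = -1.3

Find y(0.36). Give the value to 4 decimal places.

-0.1863

Heun: k1 = f(x_n, y_n); k2 = f(x_n + h, y_n + h·k1); y_{n+1} = y_n + (h/2)·(k1 + k2).
x=0.000000, y=-1.300000:
  k1 = f(0.000000, -1.300000) = 3.770000
  k2 = f(0.180000, -0.621400) = 3.051494
  y ← -1.300000 + (0.18/2)·(3.770000 + 3.051494) = -0.686066
x=0.180000, y=-0.686066:
  k1 = f(0.180000, -0.686066) = 3.116159
  k2 = f(0.360000, -0.125157) = 2.436822
  y ← -0.686066 + (0.18/2)·(3.116159 + 2.436822) = -0.186297
y(0.36) ≈ -0.1863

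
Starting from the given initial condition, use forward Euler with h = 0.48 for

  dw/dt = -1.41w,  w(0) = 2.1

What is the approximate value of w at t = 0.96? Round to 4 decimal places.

0.2194

Euler: w_{n+1} = w_n + h·f(t_n, w_n).
t=0.000000, w=2.100000: f=-2.961000 → w ← 2.100000 + 0.48·(-2.961000) = 0.678720
t=0.480000, w=0.678720: f=-0.956995 → w ← 0.678720 + 0.48·(-0.956995) = 0.219362
w(0.96) ≈ 0.2194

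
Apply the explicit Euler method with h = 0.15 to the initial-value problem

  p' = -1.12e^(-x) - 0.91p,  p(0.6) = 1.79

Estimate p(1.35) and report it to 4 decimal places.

Euler: p_{n+1} = p_n + h·f(x_n, p_n).
x=0.600000, p=1.790000: f=-2.243569 → p ← 1.790000 + 0.15·(-2.243569) = 1.453465
x=0.750000, p=1.453465: f=-1.851703 → p ← 1.453465 + 0.15·(-1.851703) = 1.175709
x=0.900000, p=1.175709: f=-1.525253 → p ← 1.175709 + 0.15·(-1.525253) = 0.946921
x=1.050000, p=0.946921: f=-1.253629 → p ← 0.946921 + 0.15·(-1.253629) = 0.758877
x=1.200000, p=0.758877: f=-1.027915 → p ← 0.758877 + 0.15·(-1.027915) = 0.604690
p(1.35) ≈ 0.6047

0.6047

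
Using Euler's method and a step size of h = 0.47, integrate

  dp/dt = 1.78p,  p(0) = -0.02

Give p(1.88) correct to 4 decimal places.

Euler: p_{n+1} = p_n + h·f(t_n, p_n).
t=0.000000, p=-0.020000: f=-0.035600 → p ← -0.020000 + 0.47·(-0.035600) = -0.036732
t=0.470000, p=-0.036732: f=-0.065383 → p ← -0.036732 + 0.47·(-0.065383) = -0.067462
t=0.940000, p=-0.067462: f=-0.120082 → p ← -0.067462 + 0.47·(-0.120082) = -0.123901
t=1.410000, p=-0.123901: f=-0.220543 → p ← -0.123901 + 0.47·(-0.220543) = -0.227556
p(1.88) ≈ -0.2276

-0.2276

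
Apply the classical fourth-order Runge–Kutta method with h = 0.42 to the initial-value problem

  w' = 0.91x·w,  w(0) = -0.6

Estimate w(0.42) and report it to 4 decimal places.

RK4: k1 = f(x_n, w_n); k2 = f(x_n + h/2, w_n + (h/2)·k1); k3 = f(x_n + h/2, w_n + (h/2)·k2); k4 = f(x_n + h, w_n + h·k3); w_{n+1} = w_n + (h/6)·(k1 + 2k2 + 2k3 + k4).
x=0.000000, w=-0.600000:
  k1 = f(0.000000, -0.600000) = 0.000000
  k2 = f(0.210000, -0.600000) = -0.114660
  k3 = f(0.210000, -0.624079) = -0.119261
  k4 = f(0.420000, -0.650090) = -0.248464
  w ← -0.600000 + (0.42/6)·(k1 + 2k2 + 2k3 + k4) = -0.650142
w(0.42) ≈ -0.6501

-0.6501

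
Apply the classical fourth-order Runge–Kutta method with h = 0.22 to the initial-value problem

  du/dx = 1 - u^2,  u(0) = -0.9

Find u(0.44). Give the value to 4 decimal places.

RK4: k1 = f(x_n, u_n); k2 = f(x_n + h/2, u_n + (h/2)·k1); k3 = f(x_n + h/2, u_n + (h/2)·k2); k4 = f(x_n + h, u_n + h·k3); u_{n+1} = u_n + (h/6)·(k1 + 2k2 + 2k3 + k4).
x=0.000000, u=-0.900000:
  k1 = f(0.000000, -0.900000) = 0.190000
  k2 = f(0.110000, -0.879100) = 0.227183
  k3 = f(0.110000, -0.875010) = 0.234358
  k4 = f(0.220000, -0.848441) = 0.280147
  u ← -0.900000 + (0.22/6)·(k1 + 2k2 + 2k3 + k4) = -0.848915
x=0.220000, u=-0.848915:
  k1 = f(0.220000, -0.848915) = 0.279343
  k2 = f(0.330000, -0.818187) = 0.330570
  k3 = f(0.330000, -0.812552) = 0.339759
  k4 = f(0.440000, -0.774168) = 0.400664
  u ← -0.848915 + (0.22/6)·(k1 + 2k2 + 2k3 + k4) = -0.774824
u(0.44) ≈ -0.7748

-0.7748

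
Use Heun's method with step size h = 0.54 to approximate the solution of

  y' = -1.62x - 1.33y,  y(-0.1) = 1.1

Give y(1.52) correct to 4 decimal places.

Heun: k1 = f(x_n, y_n); k2 = f(x_n + h, y_n + h·k1); y_{n+1} = y_n + (h/2)·(k1 + k2).
x=-0.100000, y=1.100000:
  k1 = f(-0.100000, 1.100000) = -1.301000
  k2 = f(0.440000, 0.397460) = -1.241422
  y ← 1.100000 + (0.54/2)·(-1.301000 + (-1.241422)) = 0.413546
x=0.440000, y=0.413546:
  k1 = f(0.440000, 0.413546) = -1.262816
  k2 = f(0.980000, -0.268375) = -1.230662
  y ← 0.413546 + (0.54/2)·(-1.262816 + (-1.230662)) = -0.259693
x=0.980000, y=-0.259693:
  k1 = f(0.980000, -0.259693) = -1.242208
  k2 = f(1.520000, -0.930485) = -1.224854
  y ← -0.259693 + (0.54/2)·(-1.242208 + (-1.224854)) = -0.925800
y(1.52) ≈ -0.9258

-0.9258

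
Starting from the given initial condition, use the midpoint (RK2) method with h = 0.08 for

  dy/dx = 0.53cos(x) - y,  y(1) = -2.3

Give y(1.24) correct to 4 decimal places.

-1.7612

Midpoint: k1 = f(x_n, y_n); k2 = f(x_n + h/2, y_n + (h/2)·k1); y_{n+1} = y_n + h·k2.
x=1.000000, y=-2.300000:
  k1 = f(1.000000, -2.300000) = 2.586360
  k2 = f(1.040000, -2.196546) = 2.464842
  y ← -2.300000 + 0.08·2.464842 = -2.102813
x=1.080000, y=-2.102813:
  k1 = f(1.080000, -2.102813) = 2.352617
  k2 = f(1.120000, -2.008708) = 2.239620
  y ← -2.102813 + 0.08·2.239620 = -1.923643
x=1.160000, y=-1.923643:
  k1 = f(1.160000, -1.923643) = 2.135293
  k2 = f(1.200000, -1.838231) = 2.030281
  y ← -1.923643 + 0.08·2.030281 = -1.761221
y(1.24) ≈ -1.7612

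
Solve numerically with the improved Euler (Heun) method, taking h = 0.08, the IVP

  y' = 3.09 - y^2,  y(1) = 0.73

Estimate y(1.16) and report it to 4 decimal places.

Heun: k1 = f(t_n, y_n); k2 = f(t_n + h, y_n + h·k1); y_{n+1} = y_n + (h/2)·(k1 + k2).
t=1.000000, y=0.730000:
  k1 = f(1.000000, 0.730000) = 2.557100
  k2 = f(1.080000, 0.934568) = 2.216583
  y ← 0.730000 + (0.08/2)·(2.557100 + 2.216583) = 0.920947
t=1.080000, y=0.920947:
  k1 = f(1.080000, 0.920947) = 2.241856
  k2 = f(1.160000, 1.100296) = 1.879349
  y ← 0.920947 + (0.08/2)·(2.241856 + 1.879349) = 1.085796
y(1.16) ≈ 1.0858

1.0858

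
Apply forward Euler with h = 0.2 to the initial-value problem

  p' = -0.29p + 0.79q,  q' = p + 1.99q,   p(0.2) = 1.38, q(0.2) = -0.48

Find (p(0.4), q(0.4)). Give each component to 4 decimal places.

1.2241, -0.3950

Euler on (p,q): p_{n+1} = p_n + h·p', q_{n+1} = q_n + h·q'.
0.200000: (1.380000, -0.480000); f=(-0.779400, 0.424800) → (1.224120, -0.395040)
(p(0.4), q(0.4)) ≈ (1.2241, -0.3950)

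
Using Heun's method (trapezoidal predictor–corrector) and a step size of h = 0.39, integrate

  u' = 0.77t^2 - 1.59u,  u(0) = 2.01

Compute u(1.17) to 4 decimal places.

Heun: k1 = f(t_n, u_n); k2 = f(t_n + h, u_n + h·k1); u_{n+1} = u_n + (h/2)·(k1 + k2).
t=0.000000, u=2.010000:
  k1 = f(0.000000, 2.010000) = -3.195900
  k2 = f(0.390000, 0.763599) = -1.097005
  u ← 2.010000 + (0.39/2)·(-3.195900 + (-1.097005)) = 1.172883
t=0.390000, u=1.172883:
  k1 = f(0.390000, 1.172883) = -1.747768
  k2 = f(0.780000, 0.491254) = -0.312626
  u ← 1.172883 + (0.39/2)·(-1.747768 + (-0.312626)) = 0.771107
t=0.780000, u=0.771107:
  k1 = f(0.780000, 0.771107) = -0.757592
  k2 = f(1.170000, 0.475646) = 0.297776
  u ← 0.771107 + (0.39/2)·(-0.757592 + 0.297776) = 0.681443
u(1.17) ≈ 0.6814

0.6814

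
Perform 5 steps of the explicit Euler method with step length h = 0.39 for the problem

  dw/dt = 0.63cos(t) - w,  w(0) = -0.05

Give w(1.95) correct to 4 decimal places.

0.2075

Euler: w_{n+1} = w_n + h·f(t_n, w_n).
t=0.000000, w=-0.050000: f=0.680000 → w ← -0.050000 + 0.39·0.680000 = 0.215200
t=0.390000, w=0.215200: f=0.367493 → w ← 0.215200 + 0.39·0.367493 = 0.358522
t=0.780000, w=0.358522: f=0.089353 → w ← 0.358522 + 0.39·0.089353 = 0.393370
t=1.170000, w=0.393370: f=-0.147574 → w ← 0.393370 + 0.39·(-0.147574) = 0.335816
t=1.560000, w=0.335816: f=-0.329014 → w ← 0.335816 + 0.39·(-0.329014) = 0.207500
w(1.95) ≈ 0.2075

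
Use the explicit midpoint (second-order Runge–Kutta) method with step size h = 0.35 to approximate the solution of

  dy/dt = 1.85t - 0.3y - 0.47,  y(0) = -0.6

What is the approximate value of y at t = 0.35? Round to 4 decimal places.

Midpoint: k1 = f(t_n, y_n); k2 = f(t_n + h/2, y_n + (h/2)·k1); y_{n+1} = y_n + h·k2.
t=0.000000, y=-0.600000:
  k1 = f(0.000000, -0.600000) = -0.290000
  k2 = f(0.175000, -0.650750) = 0.048975
  y ← -0.600000 + 0.35·0.048975 = -0.582859
y(0.35) ≈ -0.5829

-0.5829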